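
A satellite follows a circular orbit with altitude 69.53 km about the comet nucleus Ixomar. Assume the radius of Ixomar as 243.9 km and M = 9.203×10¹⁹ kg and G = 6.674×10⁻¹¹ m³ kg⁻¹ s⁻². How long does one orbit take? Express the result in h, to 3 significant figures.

T ≈ 3.91 h

μ = GM = 6.674×10⁻¹¹ × 9.203×10¹⁹ = 6.142×10⁹ m³/s².
r = 243.9 + 69.53 = 313.43 km = 3.1343×10⁵ m.
Kepler's third law: T = 2π√(r³/μ) = 2π√((3.134×10⁵)³ / 6.142×10⁹).
r³/μ = 5.013×10⁶ s², so T = 2π × 2.239×10³ = 1.407×10⁴ s.
Converting: 1.407×10⁴ s ÷ 3600 = 3.908 h.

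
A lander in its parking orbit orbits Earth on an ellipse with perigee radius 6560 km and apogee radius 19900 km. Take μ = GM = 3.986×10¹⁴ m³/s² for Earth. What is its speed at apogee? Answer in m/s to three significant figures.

v ≈ 3150 m/s

Semi-major axis a = (r_p + r_a)/2 = 13230 km = 1.323×10⁷ m.
Vis-viva: v² = μ(2/r − 1/a) = 3.986×10¹⁴ × (1.005×10⁻⁷ − 7.559×10⁻⁸) = 9.932×10⁶ m²/s².
v = 3151 m/s.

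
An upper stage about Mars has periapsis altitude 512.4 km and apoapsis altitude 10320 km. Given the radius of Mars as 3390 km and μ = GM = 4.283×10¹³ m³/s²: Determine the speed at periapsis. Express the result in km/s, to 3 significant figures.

v ≈ 4.13 km/s

r_p = 3390 + 512.4 = 3902.4 km = 3.9024×10⁶ m.
r_a = 3390 + 10320 = 13710 km = 1.3710×10⁷ m.
Semi-major axis a = (r_p + r_a)/2 = 8806.2 km = 8.806×10⁶ m.
Vis-viva: v² = μ(2/r − 1/a) = 4.283×10¹³ × (5.125×10⁻⁷ − 1.136×10⁻⁷) = 1.709×10⁷ m²/s².
v = 4134 m/s = 4.134 km/s.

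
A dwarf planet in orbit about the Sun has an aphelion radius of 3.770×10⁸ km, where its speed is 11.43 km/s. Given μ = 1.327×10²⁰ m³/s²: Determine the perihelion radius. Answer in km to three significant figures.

perihelion radius ≈ 8.59×10⁷ km

r_a = 3.770×10¹¹ m.
Specific energy ε = v²/2 − μ/r = -2.867×10⁸ J/kg, so a = −μ/(2ε) = 2.315×10¹¹ m.
The apsides satisfy r_p + r_a = 2a, so the perihelion radius is 2a − r_a = 8.591×10¹⁰ m = 8.5907×10⁷ km.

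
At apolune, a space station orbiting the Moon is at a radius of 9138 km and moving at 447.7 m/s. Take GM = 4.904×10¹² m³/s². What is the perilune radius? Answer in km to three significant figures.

perilune radius ≈ 2100 km

r_a = 9.138×10⁶ m.
Specific energy ε = v²/2 − μ/r = -4.364×10⁵ J/kg, so a = −μ/(2ε) = 5.618×10⁶ m.
The apsides satisfy r_p + r_a = 2a, so the perilune radius is 2a − r_a = 2.098×10⁶ m = 2098.3 km.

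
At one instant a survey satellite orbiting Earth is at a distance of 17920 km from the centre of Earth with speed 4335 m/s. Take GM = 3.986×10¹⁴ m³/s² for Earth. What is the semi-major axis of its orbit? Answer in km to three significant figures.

r = 1.792×10⁷ m.
Specific orbital energy ε = v²/2 − μ/r = (4335)²/2 − 3.986×10¹⁴/1.792×10⁷ = -1.285×10⁷ J/kg.
Since ε = −μ/(2a), a = −μ/(2ε) = 1.551×10⁷ m = 15513 km.

a ≈ 15500 km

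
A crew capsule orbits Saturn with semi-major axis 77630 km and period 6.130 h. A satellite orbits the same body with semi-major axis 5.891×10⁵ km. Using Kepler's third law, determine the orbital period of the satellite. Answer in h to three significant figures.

T₂ ≈ 128 h

Kepler's third law: T² ∝ a³, so T₂ = T₁ (a₂/a₁)^(3/2).
a₂/a₁ = 7.589, (a₂/a₁)^(3/2) = 20.90.
T₂ = 6.130 × 20.90 = 128.1 h.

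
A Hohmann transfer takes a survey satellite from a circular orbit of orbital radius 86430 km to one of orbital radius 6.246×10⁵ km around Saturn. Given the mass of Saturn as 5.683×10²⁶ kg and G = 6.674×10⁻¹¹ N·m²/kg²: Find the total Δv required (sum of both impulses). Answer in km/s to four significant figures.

μ = GM = 6.674×10⁻¹¹ × 5.683×10²⁶ = 3.793×10¹⁶ m³/s².
r₁ = 86430 km = 8.643×10⁷ m.
r₂ = 6.246×10⁵ km = 6.246×10⁸ m.
Transfer ellipse a_t = (r₁ + r₂)/2 = 3.555×10⁸ m.
At r₁: circular v_c1 = √(μ/r₁) = 20950 m/s; transfer-perikrone v_p = √[μ(2/r₁ − 1/a_t)] = 27770 m/s.
Δv₁ = v_p − v_c1 = 6818 m/s.
At r₂: circular v_c2 = √(μ/r₂) = 7793 m/s; transfer-apokrone v_a = √[μ(2/r₂ − 1/a_t)] = 3842 m/s.
Δv₂ = v_c2 − v_a = 3950 m/s.
Total Δv = Δv₁ + Δv₂ = 10770 m/s = 10.77 km/s.

Δv_total ≈ 10.77 km/s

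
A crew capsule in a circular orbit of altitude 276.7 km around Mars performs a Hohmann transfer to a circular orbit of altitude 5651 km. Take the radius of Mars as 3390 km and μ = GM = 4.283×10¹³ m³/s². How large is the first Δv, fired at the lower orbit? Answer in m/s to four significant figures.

Δv ≈ 659.1 m/s

r₁ = 3390 + 276.7 = 3666.7 km = 3.6667×10⁶ m.
r₂ = 3390 + 5651 = 9041.0 km = 9.0410×10⁶ m.
Transfer ellipse a_t = (r₁ + r₂)/2 = 6.354×10⁶ m.
At r₁: circular v_c1 = √(μ/r₁) = 3418 m/s; transfer-periapsis v_p = √[μ(2/r₁ − 1/a_t)] = 4077 m/s.
Δv₁ = v_p − v_c1 = 659.1 m/s.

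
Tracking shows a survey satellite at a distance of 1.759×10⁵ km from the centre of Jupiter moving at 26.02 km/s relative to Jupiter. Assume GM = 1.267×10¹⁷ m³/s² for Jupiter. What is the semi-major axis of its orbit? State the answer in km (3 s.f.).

a ≈ 1.66×10⁵ km

r = 1.759×10⁸ m.
Specific orbital energy ε = v²/2 − μ/r = (26020)²/2 − 1.267×10¹⁷/1.759×10⁸ = -3.818×10⁸ J/kg.
Since ε = −μ/(2a), a = −μ/(2ε) = 1.659×10⁸ m = 1.6594×10⁵ km.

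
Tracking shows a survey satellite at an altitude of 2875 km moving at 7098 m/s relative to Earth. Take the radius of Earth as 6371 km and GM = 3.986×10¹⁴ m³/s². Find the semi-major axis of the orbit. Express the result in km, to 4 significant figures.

a ≈ 11120 km

r = 6371 + 2875 = 9246.0 km = 9.246×10⁶ m.
Vis-viva rearranged: 1/a = 2/r − v²/μ = 2.163×10⁻⁷ − 1.264×10⁻⁷ = 8.991×10⁻⁸ m⁻¹.
a = 1.112×10⁷ m = 11122 km.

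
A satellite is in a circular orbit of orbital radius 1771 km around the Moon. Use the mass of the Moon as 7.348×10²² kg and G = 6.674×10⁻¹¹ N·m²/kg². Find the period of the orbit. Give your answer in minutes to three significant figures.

T ≈ 111 minutes

μ = GM = 6.674×10⁻¹¹ × 7.348×10²² = 4.904×10¹² m³/s².
r = 1771 km = 1.771×10⁶ m.
Kepler's third law: T = 2π√(r³/μ) = 2π√((1.771×10⁶)³ / 4.904×10¹²).
r³/μ = 1.133×10⁶ s², so T = 2π × 1.064×10³ = 6.687×10³ s.
Converting: 6.687×10³ s ÷ 60.00 = 111.4 minutes.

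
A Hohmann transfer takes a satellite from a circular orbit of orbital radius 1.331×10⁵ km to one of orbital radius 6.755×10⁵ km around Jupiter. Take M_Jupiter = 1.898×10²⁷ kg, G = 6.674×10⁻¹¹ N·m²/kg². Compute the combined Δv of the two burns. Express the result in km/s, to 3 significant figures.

Δv_total ≈ 14.9 km/s

μ = GM = 6.674×10⁻¹¹ × 1.898×10²⁷ = 1.267×10¹⁷ m³/s².
r₁ = 1.331×10⁵ km = 1.331×10⁸ m.
r₂ = 6.755×10⁵ km = 6.755×10⁸ m.
Transfer ellipse a_t = (r₁ + r₂)/2 = 4.043×10⁸ m.
At r₁: circular v_c1 = √(μ/r₁) = 30850 m/s; transfer-perijove v_p = √[μ(2/r₁ − 1/a_t)] = 39880 m/s.
Δv₁ = v_p − v_c1 = 9026 m/s.
At r₂: circular v_c2 = √(μ/r₂) = 13690 m/s; transfer-apojove v_a = √[μ(2/r₂ − 1/a_t)] = 7857 m/s.
Δv₂ = v_c2 − v_a = 5837 m/s.
Total Δv = Δv₁ + Δv₂ = 14860 m/s = 14.86 km/s.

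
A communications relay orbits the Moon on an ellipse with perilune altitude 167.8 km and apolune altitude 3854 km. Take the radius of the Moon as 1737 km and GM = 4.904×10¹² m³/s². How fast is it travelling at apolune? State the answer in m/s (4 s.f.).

v ≈ 667.7 m/s

r_p = 1737 + 167.8 = 1904.8 km = 1.9048×10⁶ m.
r_a = 1737 + 3854 = 5591.0 km = 5.5910×10⁶ m.
Semi-major axis a = (r_p + r_a)/2 = 3747.9 km = 3.748×10⁶ m.
Vis-viva: v² = μ(2/r − 1/a) = 4.904×10¹² × (3.577×10⁻⁷ − 2.668×10⁻⁷) = 4.458×10⁵ m²/s².
v = 667.7 m/s.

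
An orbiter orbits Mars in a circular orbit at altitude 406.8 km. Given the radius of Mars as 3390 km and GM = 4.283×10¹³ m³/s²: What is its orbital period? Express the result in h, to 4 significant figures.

T ≈ 1.973 h

r = 3390 + 406.8 = 3796.8 km = 3.7968×10⁶ m.
Kepler's third law: T = 2π√(r³/μ) = 2π√((3.797×10⁶)³ / 4.283×10¹³).
r³/μ = 1.278×10⁶ s², so T = 2π × 1.130×10³ = 7.103×10³ s.
Converting: 7.103×10³ s ÷ 3600 = 1.973 h.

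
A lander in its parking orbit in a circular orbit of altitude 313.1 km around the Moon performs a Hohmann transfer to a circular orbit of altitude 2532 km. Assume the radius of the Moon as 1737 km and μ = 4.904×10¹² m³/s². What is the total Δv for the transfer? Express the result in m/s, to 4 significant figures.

Δv_total ≈ 459.6 m/s

r₁ = 1737 + 313.1 = 2050.1 km = 2.0501×10⁶ m.
r₂ = 1737 + 2532 = 4269.0 km = 4.2690×10⁶ m.
Transfer ellipse a_t = (r₁ + r₂)/2 = 3.160×10⁶ m.
At r₁: circular v_c1 = √(μ/r₁) = 1547 m/s; transfer-perilune v_p = √[μ(2/r₁ − 1/a_t)] = 1798 m/s.
Δv₁ = v_p − v_c1 = 251.2 m/s.
At r₂: circular v_c2 = √(μ/r₂) = 1072 m/s; transfer-apolune v_a = √[μ(2/r₂ − 1/a_t)] = 863.4 m/s.
Δv₂ = v_c2 − v_a = 208.4 m/s.
Total Δv = Δv₁ + Δv₂ = 459.6 m/s.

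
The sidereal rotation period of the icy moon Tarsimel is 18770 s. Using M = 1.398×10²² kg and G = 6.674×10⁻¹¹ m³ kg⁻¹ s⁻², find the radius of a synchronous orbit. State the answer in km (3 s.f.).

r_sync ≈ 2030 km

μ = GM = 6.674×10⁻¹¹ × 1.398×10²² = 9.330×10¹¹ m³/s².
A synchronous orbit has period T, so by Kepler's third law a = (μT²/4π²)^(1/3).
μT²/4π² = 9.330×10¹¹ × (1.877×10⁴)² / 39.48 = 8.326×10¹⁸ m³.
a = 2.027×10⁶ m = 2026.8 km.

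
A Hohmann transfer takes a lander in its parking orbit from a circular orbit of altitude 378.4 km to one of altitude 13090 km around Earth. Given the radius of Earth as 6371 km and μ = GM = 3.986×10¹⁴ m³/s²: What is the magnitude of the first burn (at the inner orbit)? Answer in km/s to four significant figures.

r₁ = 6371 + 378.4 = 6749.4 km = 6.7494×10⁶ m.
r₂ = 6371 + 13090 = 19461 km = 1.9461×10⁷ m.
Transfer ellipse a_t = (r₁ + r₂)/2 = 1.311×10⁷ m.
At r₁: circular v_c1 = √(μ/r₁) = 7685 m/s; transfer-perigee v_p = √[μ(2/r₁ − 1/a_t)] = 9365 m/s.
Δv₁ = v_p − v_c1 = 1680 m/s.
= 1.680 km/s.

Δv ≈ 1.680 km/s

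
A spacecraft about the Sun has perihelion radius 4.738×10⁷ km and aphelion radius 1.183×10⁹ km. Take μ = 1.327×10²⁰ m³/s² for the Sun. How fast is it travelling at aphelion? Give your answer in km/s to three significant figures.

Semi-major axis a = (r_p + r_a)/2 = 6.1519×10⁸ km = 6.152×10¹¹ m.
Vis-viva: v² = μ(2/r − 1/a) = 1.327×10²⁰ × (1.691×10⁻¹² − 1.626×10⁻¹²) = 8.639×10⁶ m²/s².
v = 2939 m/s = 2.939 km/s.

v ≈ 2.94 km/s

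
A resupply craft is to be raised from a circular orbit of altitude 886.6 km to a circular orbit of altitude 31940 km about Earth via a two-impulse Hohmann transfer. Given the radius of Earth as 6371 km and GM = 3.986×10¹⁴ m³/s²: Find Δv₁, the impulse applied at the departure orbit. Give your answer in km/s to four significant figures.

Δv ≈ 2.199 km/s

r₁ = 6371 + 886.6 = 7257.6 km = 7.2576×10⁶ m.
r₂ = 6371 + 31940 = 38311 km = 3.8311×10⁷ m.
Transfer ellipse a_t = (r₁ + r₂)/2 = 2.278×10⁷ m.
At r₁: circular v_c1 = √(μ/r₁) = 7411 m/s; transfer-perigee v_p = √[μ(2/r₁ − 1/a_t)] = 9610 m/s.
Δv₁ = v_p − v_c1 = 2199 m/s.
= 2.199 km/s.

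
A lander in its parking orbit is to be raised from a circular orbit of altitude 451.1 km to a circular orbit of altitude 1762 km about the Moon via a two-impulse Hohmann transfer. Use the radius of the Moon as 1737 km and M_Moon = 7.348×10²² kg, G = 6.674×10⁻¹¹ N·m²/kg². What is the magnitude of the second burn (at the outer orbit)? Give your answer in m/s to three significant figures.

μ = GM = 6.674×10⁻¹¹ × 7.348×10²² = 4.904×10¹² m³/s².
r₁ = 1737 + 451.1 = 2188.1 km = 2.1881×10⁶ m.
r₂ = 1737 + 1762 = 3499.0 km = 3.4990×10⁶ m.
Transfer ellipse a_t = (r₁ + r₂)/2 = 2.844×10⁶ m.
At r₁: circular v_c1 = √(μ/r₁) = 1497 m/s; transfer-perilune v_p = √[μ(2/r₁ − 1/a_t)] = 1661 m/s.
At r₂: circular v_c2 = √(μ/r₂) = 1184 m/s; transfer-apolune v_a = √[μ(2/r₂ − 1/a_t)] = 1039 m/s.
Δv₂ = v_c2 − v_a = 145.4 m/s.

Δv ≈ 145 m/s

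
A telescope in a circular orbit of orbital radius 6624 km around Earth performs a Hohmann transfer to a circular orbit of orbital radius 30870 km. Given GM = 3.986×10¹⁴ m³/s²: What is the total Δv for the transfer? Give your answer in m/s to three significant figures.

r₁ = 6624 km = 6.624×10⁶ m.
r₂ = 30870 km = 3.087×10⁷ m.
Transfer ellipse a_t = (r₁ + r₂)/2 = 1.875×10⁷ m.
At r₁: circular v_c1 = √(μ/r₁) = 7757 m/s; transfer-perigee v_p = √[μ(2/r₁ − 1/a_t)] = 9954 m/s.
Δv₁ = v_p − v_c1 = 2197 m/s.
At r₂: circular v_c2 = √(μ/r₂) = 3593 m/s; transfer-apogee v_a = √[μ(2/r₂ − 1/a_t)] = 2136 m/s.
Δv₂ = v_c2 − v_a = 1457 m/s.
Total Δv = Δv₁ + Δv₂ = 3654 m/s.

Δv_total ≈ 3650 m/s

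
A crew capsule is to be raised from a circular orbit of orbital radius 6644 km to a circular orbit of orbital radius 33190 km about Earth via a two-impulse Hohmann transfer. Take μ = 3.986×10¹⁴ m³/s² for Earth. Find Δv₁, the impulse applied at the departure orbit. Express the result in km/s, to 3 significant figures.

r₁ = 6644 km = 6.644×10⁶ m.
r₂ = 33190 km = 3.319×10⁷ m.
Transfer ellipse a_t = (r₁ + r₂)/2 = 1.992×10⁷ m.
At r₁: circular v_c1 = √(μ/r₁) = 7746 m/s; transfer-perigee v_p = √[μ(2/r₁ − 1/a_t)] = 9999 m/s.
Δv₁ = v_p − v_c1 = 2253 m/s.
= 2.253 km/s.

Δv ≈ 2.25 km/s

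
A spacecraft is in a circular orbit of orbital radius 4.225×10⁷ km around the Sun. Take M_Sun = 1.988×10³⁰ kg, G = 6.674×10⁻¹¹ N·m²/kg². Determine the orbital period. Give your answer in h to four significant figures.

μ = GM = 6.674×10⁻¹¹ × 1.988×10³⁰ = 1.327×10²⁰ m³/s².
r = 4.225×10⁷ km = 4.225×10¹⁰ m.
Kepler's third law: T = 2π√(r³/μ) = 2π√((4.225×10¹⁰)³ / 1.327×10²⁰).
r³/μ = 5.684×10¹¹ s², so T = 2π × 7.539×10⁵ = 4.737×10⁶ s.
Converting: 4.737×10⁶ s ÷ 3600 = 1316 h.

T ≈ 1316 h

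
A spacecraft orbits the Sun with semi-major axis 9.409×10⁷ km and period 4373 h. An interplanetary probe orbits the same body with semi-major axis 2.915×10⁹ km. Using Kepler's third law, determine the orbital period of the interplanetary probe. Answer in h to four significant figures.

T₂ ≈ 7.541×10⁵ h

Kepler's third law: T² ∝ a³, so T₂ = T₁ (a₂/a₁)^(3/2).
a₂/a₁ = 30.98, (a₂/a₁)^(3/2) = 172.4.
T₂ = 4373 × 172.4 = 7.541×10⁵ h.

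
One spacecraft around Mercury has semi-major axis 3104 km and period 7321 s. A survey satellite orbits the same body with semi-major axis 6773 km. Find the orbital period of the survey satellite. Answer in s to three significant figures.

T₂ ≈ 23600 s

Kepler's third law: T² ∝ a³, so T₂ = T₁ (a₂/a₁)^(3/2).
a₂/a₁ = 2.182, (a₂/a₁)^(3/2) = 3.223.
T₂ = 7321 × 3.223 = 23600 s.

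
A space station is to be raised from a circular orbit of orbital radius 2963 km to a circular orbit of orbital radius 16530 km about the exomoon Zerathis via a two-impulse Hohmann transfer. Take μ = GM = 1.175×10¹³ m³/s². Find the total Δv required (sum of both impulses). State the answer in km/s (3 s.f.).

r₁ = 2963 km = 2.963×10⁶ m.
r₂ = 16530 km = 1.653×10⁷ m.
Transfer ellipse a_t = (r₁ + r₂)/2 = 9.746×10⁶ m.
At r₁: circular v_c1 = √(μ/r₁) = 1991 m/s; transfer-periapsis v_p = √[μ(2/r₁ − 1/a_t)] = 2593 m/s.
Δv₁ = v_p − v_c1 = 602.0 m/s.
At r₂: circular v_c2 = √(μ/r₂) = 843.1 m/s; transfer-apoapsis v_a = √[μ(2/r₂ − 1/a_t)] = 464.9 m/s.
Δv₂ = v_c2 − v_a = 378.2 m/s.
Total Δv = Δv₁ + Δv₂ = 980.2 m/s = 0.9802 km/s.

Δv_total ≈ 0.98 km/s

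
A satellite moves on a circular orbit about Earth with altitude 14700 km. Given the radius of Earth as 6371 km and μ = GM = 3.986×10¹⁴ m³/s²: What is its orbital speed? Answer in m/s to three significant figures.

v ≈ 4350 m/s

r = 6371 + 14700 = 21071 km = 2.1071×10⁷ m.
For a circular orbit v = √(μ/r) = √(3.986×10¹⁴ / 2.107×10⁷) = √(1.892×10⁷) = 4349 m/s.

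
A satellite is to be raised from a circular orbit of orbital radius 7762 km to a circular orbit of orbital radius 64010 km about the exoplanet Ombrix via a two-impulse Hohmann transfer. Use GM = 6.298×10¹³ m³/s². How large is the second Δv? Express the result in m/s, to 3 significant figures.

Δv ≈ 531 m/s

r₁ = 7762 km = 7.762×10⁶ m.
r₂ = 64010 km = 6.401×10⁷ m.
Transfer ellipse a_t = (r₁ + r₂)/2 = 3.589×10⁷ m.
At r₁: circular v_c1 = √(μ/r₁) = 2848 m/s; transfer-periapsis v_p = √[μ(2/r₁ − 1/a_t)] = 3804 m/s.
At r₂: circular v_c2 = √(μ/r₂) = 991.9 m/s; transfer-apoapsis v_a = √[μ(2/r₂ − 1/a_t)] = 461.3 m/s.
Δv₂ = v_c2 − v_a = 530.6 m/s.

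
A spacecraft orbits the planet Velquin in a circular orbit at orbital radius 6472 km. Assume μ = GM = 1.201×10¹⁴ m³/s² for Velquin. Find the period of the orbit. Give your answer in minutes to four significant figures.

r = 6472 km = 6.472×10⁶ m.
Kepler's third law: T = 2π√(r³/μ) = 2π√((6.472×10⁶)³ / 1.201×10¹⁴).
r³/μ = 2.257×10⁶ s², so T = 2π × 1.502×10³ = 9.440×10³ s.
Converting: 9.440×10³ s ÷ 60.00 = 157.3 minutes.

T ≈ 157.3 minutes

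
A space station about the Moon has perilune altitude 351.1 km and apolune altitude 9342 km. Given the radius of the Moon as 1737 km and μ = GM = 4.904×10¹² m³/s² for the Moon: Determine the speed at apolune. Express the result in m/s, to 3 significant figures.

r_p = 1737 + 351.1 = 2088.1 km = 2.0881×10⁶ m.
r_a = 1737 + 9342 = 11079 km = 1.1079×10⁷ m.
Semi-major axis a = (r_p + r_a)/2 = 6583.6 km = 6.584×10⁶ m.
Vis-viva: v² = μ(2/r − 1/a) = 4.904×10¹² × (1.805×10⁻⁷ − 1.519×10⁻⁷) = 1.404×10⁵ m²/s².
v = 374.7 m/s.

v ≈ 375 m/s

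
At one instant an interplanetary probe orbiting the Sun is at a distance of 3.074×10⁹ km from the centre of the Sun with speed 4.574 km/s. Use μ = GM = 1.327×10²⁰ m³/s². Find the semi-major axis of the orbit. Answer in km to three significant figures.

a ≈ 2.03×10⁹ km

r = 3.074×10¹² m.
Specific orbital energy ε = v²/2 − μ/r = (4574)²/2 − 1.327×10²⁰/3.074×10¹² = -3.271×10⁷ J/kg.
Since ε = −μ/(2a), a = −μ/(2ε) = 2.029×10¹² m = 2.0286×10⁹ km.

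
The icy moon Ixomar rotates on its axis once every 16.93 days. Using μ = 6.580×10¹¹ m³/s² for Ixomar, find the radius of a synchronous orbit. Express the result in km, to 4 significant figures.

r_sync ≈ 32920 km

T = 16.93 days = 1.463×10⁶ s.
A synchronous orbit has period T, so by Kepler's third law a = (μT²/4π²)^(1/3).
μT²/4π² = 6.580×10¹¹ × (1.463×10⁶)² / 39.48 = 3.566×10²² m³.
a = 3.292×10⁷ m = 32916 km.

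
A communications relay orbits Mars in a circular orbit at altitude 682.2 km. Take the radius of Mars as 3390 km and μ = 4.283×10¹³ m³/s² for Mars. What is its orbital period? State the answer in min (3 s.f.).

T ≈ 131 min

r = 3390 + 682.2 = 4072.2 km = 4.0722×10⁶ m.
Kepler's third law: T = 2π√(r³/μ) = 2π√((4.072×10⁶)³ / 4.283×10¹³).
r³/μ = 1.577×10⁶ s², so T = 2π × 1.256×10³ = 7.890×10³ s.
Converting: 7.890×10³ s ÷ 60.00 = 131.5 min.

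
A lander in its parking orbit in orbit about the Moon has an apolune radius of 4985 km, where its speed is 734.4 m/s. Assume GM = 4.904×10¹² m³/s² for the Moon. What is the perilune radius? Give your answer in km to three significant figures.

r_a = 4.985×10⁶ m.
Specific energy ε = v²/2 − μ/r = -7.141×10⁵ J/kg, so a = −μ/(2ε) = 3.434×10⁶ m.
The apsides satisfy r_p + r_a = 2a, so the perilune radius is 2a − r_a = 1.883×10⁶ m = 1882.6 km.

perilune radius ≈ 1880 km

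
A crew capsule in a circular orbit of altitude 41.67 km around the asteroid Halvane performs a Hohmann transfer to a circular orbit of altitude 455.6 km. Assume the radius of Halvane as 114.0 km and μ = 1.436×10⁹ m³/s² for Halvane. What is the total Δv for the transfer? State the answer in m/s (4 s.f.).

r₁ = 114.0 + 41.67 = 155.67 km = 1.5567×10⁵ m.
r₂ = 114.0 + 455.6 = 569.60 km = 5.6960×10⁵ m.
Transfer ellipse a_t = (r₁ + r₂)/2 = 3.626×10⁵ m.
At r₁: circular v_c1 = √(μ/r₁) = 96.04 m/s; transfer-periapsis v_p = √[μ(2/r₁ − 1/a_t)] = 120.4 m/s.
Δv₁ = v_p − v_c1 = 24.33 m/s.
At r₂: circular v_c2 = √(μ/r₂) = 50.21 m/s; transfer-apoapsis v_a = √[μ(2/r₂ − 1/a_t)] = 32.90 m/s.
Δv₂ = v_c2 − v_a = 17.31 m/s.
Total Δv = Δv₁ + Δv₂ = 41.64 m/s.

Δv_total ≈ 41.64 m/s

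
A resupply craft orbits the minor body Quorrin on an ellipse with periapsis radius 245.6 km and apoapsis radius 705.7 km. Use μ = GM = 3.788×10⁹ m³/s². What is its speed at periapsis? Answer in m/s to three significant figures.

v ≈ 151 m/s

Semi-major axis a = (r_p + r_a)/2 = 475.65 km = 4.757×10⁵ m.
Vis-viva: v² = μ(2/r − 1/a) = 3.788×10⁹ × (8.143×10⁻⁶ − 2.102×10⁻⁶) = 2.288×10⁴ m²/s².
v = 151.3 m/s.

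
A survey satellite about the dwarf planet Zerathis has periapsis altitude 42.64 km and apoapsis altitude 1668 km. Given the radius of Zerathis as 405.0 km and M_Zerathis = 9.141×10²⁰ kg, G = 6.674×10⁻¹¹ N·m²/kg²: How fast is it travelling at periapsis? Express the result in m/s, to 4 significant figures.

μ = GM = 6.674×10⁻¹¹ × 9.141×10²⁰ = 6.101×10¹⁰ m³/s².
r_p = 405.0 + 42.64 = 447.64 km = 4.4764×10⁵ m.
r_a = 405.0 + 1668 = 2073.0 km = 2.0730×10⁶ m.
Semi-major axis a = (r_p + r_a)/2 = 1260.3 km = 1.260×10⁶ m.
Vis-viva: v² = μ(2/r − 1/a) = 6.101×10¹⁰ × (4.468×10⁻⁶ − 7.934×10⁻⁷) = 2.242×10⁵ m²/s².
v = 473.5 m/s.

v ≈ 473.5 m/s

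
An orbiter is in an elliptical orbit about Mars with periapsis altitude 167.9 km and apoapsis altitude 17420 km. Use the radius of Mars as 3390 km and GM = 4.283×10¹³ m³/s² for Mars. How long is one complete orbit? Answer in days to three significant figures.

r_p = 3390 + 167.9 = 3557.9 km = 3.5579×10⁶ m.
r_a = 3390 + 17420 = 20810 km = 2.0810×10⁷ m.
Semi-major axis a = (r_p + r_a)/2 = (3557.9 + 20810)/2 = 12184 km = 1.218×10⁷ m.
By Kepler's third law T = 2π√(a³/μ) = 2π × 6.498×10³ = 4.083×10⁴ s.
= 0.4726 days.

T ≈ 0.473 days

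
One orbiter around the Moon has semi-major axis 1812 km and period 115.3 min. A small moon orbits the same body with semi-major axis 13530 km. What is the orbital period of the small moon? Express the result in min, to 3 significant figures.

T₂ ≈ 2350 min

Kepler's third law: T² ∝ a³, so T₂ = T₁ (a₂/a₁)^(3/2).
a₂/a₁ = 7.467, (a₂/a₁)^(3/2) = 20.40.
T₂ = 115.3 × 20.40 = 2353 min.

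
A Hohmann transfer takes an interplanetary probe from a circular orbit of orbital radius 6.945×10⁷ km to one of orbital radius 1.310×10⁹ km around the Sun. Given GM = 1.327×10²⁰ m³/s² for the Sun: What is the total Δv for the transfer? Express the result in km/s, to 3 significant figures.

Δv_total ≈ 23.4 km/s

r₁ = 6.945×10⁷ km = 6.945×10¹⁰ m.
r₂ = 1.310×10⁹ km = 1.310×10¹² m.
Transfer ellipse a_t = (r₁ + r₂)/2 = 6.897×10¹¹ m.
At r₁: circular v_c1 = √(μ/r₁) = 43710 m/s; transfer-perihelion v_p = √[μ(2/r₁ − 1/a_t)] = 60240 m/s.
Δv₁ = v_p − v_c1 = 16530 m/s.
At r₂: circular v_c2 = √(μ/r₂) = 10060 m/s; transfer-aphelion v_a = √[μ(2/r₂ − 1/a_t)] = 3194 m/s.
Δv₂ = v_c2 − v_a = 6871 m/s.
Total Δv = Δv₁ + Δv₂ = 23400 m/s = 23.40 km/s.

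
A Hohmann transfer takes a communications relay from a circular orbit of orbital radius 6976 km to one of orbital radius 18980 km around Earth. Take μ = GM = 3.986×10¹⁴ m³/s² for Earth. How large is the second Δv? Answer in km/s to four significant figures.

r₁ = 6976 km = 6.976×10⁶ m.
r₂ = 18980 km = 1.898×10⁷ m.
Transfer ellipse a_t = (r₁ + r₂)/2 = 1.298×10⁷ m.
At r₁: circular v_c1 = √(μ/r₁) = 7559 m/s; transfer-perigee v_p = √[μ(2/r₁ − 1/a_t)] = 9141 m/s.
At r₂: circular v_c2 = √(μ/r₂) = 4583 m/s; transfer-apogee v_a = √[μ(2/r₂ − 1/a_t)] = 3360 m/s.
Δv₂ = v_c2 − v_a = 1223 m/s.
= 1.223 km/s.

Δv ≈ 1.223 km/s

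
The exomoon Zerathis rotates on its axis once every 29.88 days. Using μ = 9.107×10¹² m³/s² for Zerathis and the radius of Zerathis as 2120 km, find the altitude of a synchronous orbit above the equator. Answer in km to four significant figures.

h_sync ≈ 1.133×10⁵ km

T = 29.88 days = 2.582×10⁶ s.
A synchronous orbit has period T, so by Kepler's third law a = (μT²/4π²)^(1/3).
μT²/4π² = 9.107×10¹² × (2.582×10⁶)² / 39.48 = 1.537×10²⁴ m³.
a = 1.154×10⁸ m = 1.1542×10⁵ km.
Altitude h = a − R = 1.1542×10⁵ − 2120 = 1.1330×10⁵ km.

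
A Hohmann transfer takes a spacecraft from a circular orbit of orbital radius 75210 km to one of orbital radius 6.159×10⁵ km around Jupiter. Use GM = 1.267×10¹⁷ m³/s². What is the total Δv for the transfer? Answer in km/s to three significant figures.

Δv_total ≈ 21.4 km/s

r₁ = 75210 km = 7.521×10⁷ m.
r₂ = 6.159×10⁵ km = 6.159×10⁸ m.
Transfer ellipse a_t = (r₁ + r₂)/2 = 3.456×10⁸ m.
At r₁: circular v_c1 = √(μ/r₁) = 41040 m/s; transfer-perijove v_p = √[μ(2/r₁ − 1/a_t)] = 54800 m/s.
Δv₁ = v_p − v_c1 = 13750 m/s.
At r₂: circular v_c2 = √(μ/r₂) = 14340 m/s; transfer-apojove v_a = √[μ(2/r₂ − 1/a_t)] = 6691 m/s.
Δv₂ = v_c2 − v_a = 7651 m/s.
Total Δv = Δv₁ + Δv₂ = 21400 m/s = 21.40 km/s.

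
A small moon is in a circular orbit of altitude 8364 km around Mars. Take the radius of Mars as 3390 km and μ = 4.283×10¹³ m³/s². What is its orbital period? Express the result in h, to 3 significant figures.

T ≈ 10.7 h

r = 3390 + 8364 = 11754 km = 1.1754×10⁷ m.
Kepler's third law: T = 2π√(r³/μ) = 2π√((1.175×10⁷)³ / 4.283×10¹³).
r³/μ = 3.791×10⁷ s², so T = 2π × 6.158×10³ = 3.869×10⁴ s.
Converting: 3.869×10⁴ s ÷ 3600 = 10.75 h.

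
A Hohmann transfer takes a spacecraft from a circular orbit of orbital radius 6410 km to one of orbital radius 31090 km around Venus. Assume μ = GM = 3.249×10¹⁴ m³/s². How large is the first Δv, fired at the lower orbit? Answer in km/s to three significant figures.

Δv ≈ 2.05 km/s

r₁ = 6410 km = 6.410×10⁶ m.
r₂ = 31090 km = 3.109×10⁷ m.
Transfer ellipse a_t = (r₁ + r₂)/2 = 1.875×10⁷ m.
At r₁: circular v_c1 = √(μ/r₁) = 7119 m/s; transfer-periapsis v_p = √[μ(2/r₁ − 1/a_t)] = 9168 m/s.
Δv₁ = v_p − v_c1 = 2048 m/s.
= 2.048 km/s.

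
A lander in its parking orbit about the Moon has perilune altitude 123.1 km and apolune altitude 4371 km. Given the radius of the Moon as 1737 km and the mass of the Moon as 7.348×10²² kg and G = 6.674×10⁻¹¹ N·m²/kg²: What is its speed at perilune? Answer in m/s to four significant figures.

v ≈ 2010 m/s

μ = GM = 6.674×10⁻¹¹ × 7.348×10²² = 4.904×10¹² m³/s².
r_p = 1737 + 123.1 = 1860.1 km = 1.8601×10⁶ m.
r_a = 1737 + 4371 = 6108.0 km = 6.1080×10⁶ m.
Semi-major axis a = (r_p + r_a)/2 = 3984.1 km = 3.984×10⁶ m.
Vis-viva: v² = μ(2/r − 1/a) = 4.904×10¹² × (1.075×10⁻⁶ − 2.510×10⁻⁷) = 4.042×10⁶ m²/s².
v = 2010 m/s.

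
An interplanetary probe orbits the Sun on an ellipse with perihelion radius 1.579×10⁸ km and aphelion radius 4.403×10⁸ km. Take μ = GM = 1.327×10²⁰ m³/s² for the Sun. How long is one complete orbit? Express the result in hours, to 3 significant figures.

Semi-major axis a = (r_p + r_a)/2 = (1.5790×10⁸ + 4.4030×10⁸)/2 = 2.9910×10⁸ km = 2.991×10¹¹ m.
By Kepler's third law T = 2π√(a³/μ) = 2π × 1.420×10⁷ = 8.922×10⁷ s.
= 24780 hours.

T ≈ 24800 hours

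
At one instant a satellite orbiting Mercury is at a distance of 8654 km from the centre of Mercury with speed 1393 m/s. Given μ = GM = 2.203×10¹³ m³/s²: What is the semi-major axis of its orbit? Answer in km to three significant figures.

r = 8.654×10⁶ m.
Specific orbital energy ε = v²/2 − μ/r = (1393)²/2 − 2.203×10¹³/8.654×10⁶ = -1.575×10⁶ J/kg.
Since ε = −μ/(2a), a = −μ/(2ε) = 6.992×10⁶ m = 6991.8 km.

a ≈ 6990 km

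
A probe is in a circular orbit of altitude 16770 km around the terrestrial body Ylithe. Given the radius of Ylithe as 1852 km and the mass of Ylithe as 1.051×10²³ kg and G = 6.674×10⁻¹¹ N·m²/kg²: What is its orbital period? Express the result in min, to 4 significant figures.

μ = GM = 6.674×10⁻¹¹ × 1.051×10²³ = 7.014×10¹² m³/s².
r = 1852 + 16770 = 18622 km = 1.8622×10⁷ m.
Kepler's third law: T = 2π√(r³/μ) = 2π√((1.862×10⁷)³ / 7.014×10¹²).
r³/μ = 9.206×10⁸ s², so T = 2π × 3.034×10⁴ = 1.906×10⁵ s.
Converting: 1.906×10⁵ s ÷ 60.00 = 3177 min.

T ≈ 3177 min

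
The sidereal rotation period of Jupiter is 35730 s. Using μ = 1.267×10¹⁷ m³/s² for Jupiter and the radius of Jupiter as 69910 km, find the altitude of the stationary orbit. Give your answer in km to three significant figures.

A synchronous orbit has period T, so by Kepler's third law a = (μT²/4π²)^(1/3).
μT²/4π² = 1.267×10¹⁷ × (3.573×10⁴)² / 39.48 = 4.097×10²⁴ m³.
a = 1.600×10⁸ m = 1.6002×10⁵ km.
Altitude h = a − R = 1.6002×10⁵ − 69910 = 90105 km.

h_sync ≈ 90100 km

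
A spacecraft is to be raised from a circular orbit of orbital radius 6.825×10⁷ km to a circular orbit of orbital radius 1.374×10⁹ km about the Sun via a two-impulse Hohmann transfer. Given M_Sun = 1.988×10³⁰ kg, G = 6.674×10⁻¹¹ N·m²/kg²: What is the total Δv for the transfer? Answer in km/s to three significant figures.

μ = GM = 6.674×10⁻¹¹ × 1.988×10³⁰ = 1.327×10²⁰ m³/s².
r₁ = 6.825×10⁷ km = 6.825×10¹⁰ m.
r₂ = 1.374×10⁹ km = 1.374×10¹² m.
Transfer ellipse a_t = (r₁ + r₂)/2 = 7.211×10¹¹ m.
At r₁: circular v_c1 = √(μ/r₁) = 44090 m/s; transfer-perihelion v_p = √[μ(2/r₁ − 1/a_t)] = 60860 m/s.
Δv₁ = v_p − v_c1 = 16770 m/s.
At r₂: circular v_c2 = √(μ/r₂) = 9827 m/s; transfer-aphelion v_a = √[μ(2/r₂ − 1/a_t)] = 3023 m/s.
Δv₂ = v_c2 − v_a = 6804 m/s.
Total Δv = Δv₁ + Δv₂ = 23570 m/s = 23.57 km/s.

Δv_total ≈ 23.6 km/s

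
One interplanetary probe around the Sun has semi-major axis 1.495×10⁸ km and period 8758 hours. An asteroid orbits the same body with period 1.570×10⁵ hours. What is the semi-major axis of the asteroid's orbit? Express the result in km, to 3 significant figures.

a₂ ≈ 1.02×10⁹ km

Kepler's third law: a³ ∝ T², so a₂ = a₁ (T₂/T₁)^(2/3).
T₂/T₁ = 17.93, (T₂/T₁)^(2/3) = 6.850.
a₂ = 1.495×10⁸ × 6.850 = 1.024×10⁹ km.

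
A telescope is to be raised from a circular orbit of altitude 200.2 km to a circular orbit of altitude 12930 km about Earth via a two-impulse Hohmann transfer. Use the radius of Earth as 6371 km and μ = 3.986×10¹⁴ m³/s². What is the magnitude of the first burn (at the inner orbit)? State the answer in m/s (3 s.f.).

Δv ≈ 1730 m/s

r₁ = 6371 + 200.2 = 6571.2 km = 6.5712×10⁶ m.
r₂ = 6371 + 12930 = 19301 km = 1.9301×10⁷ m.
Transfer ellipse a_t = (r₁ + r₂)/2 = 1.294×10⁷ m.
At r₁: circular v_c1 = √(μ/r₁) = 7788 m/s; transfer-perigee v_p = √[μ(2/r₁ − 1/a_t)] = 9513 m/s.
Δv₁ = v_p − v_c1 = 1725 m/s.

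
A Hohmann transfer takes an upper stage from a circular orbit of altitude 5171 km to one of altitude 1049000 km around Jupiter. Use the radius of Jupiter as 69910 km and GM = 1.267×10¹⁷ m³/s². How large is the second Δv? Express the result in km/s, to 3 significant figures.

Δv ≈ 6.87 km/s

r₁ = 69910 + 5171 = 75081 km = 7.5081×10⁷ m.
r₂ = 69910 + 1049000 = 1118900 km = 1.1189×10⁹ m.
Transfer ellipse a_t = (r₁ + r₂)/2 = 5.970×10⁸ m.
At r₁: circular v_c1 = √(μ/r₁) = 41080 m/s; transfer-perijove v_p = √[μ(2/r₁ − 1/a_t)] = 56240 m/s.
At r₂: circular v_c2 = √(μ/r₂) = 10640 m/s; transfer-apojove v_a = √[μ(2/r₂ − 1/a_t)] = 3774 m/s.
Δv₂ = v_c2 − v_a = 6867 m/s.
= 6.867 km/s.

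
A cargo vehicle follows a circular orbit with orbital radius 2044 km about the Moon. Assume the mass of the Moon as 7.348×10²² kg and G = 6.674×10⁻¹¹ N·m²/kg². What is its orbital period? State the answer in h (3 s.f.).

μ = GM = 6.674×10⁻¹¹ × 7.348×10²² = 4.904×10¹² m³/s².
r = 2044 km = 2.044×10⁶ m.
Kepler's third law: T = 2π√(r³/μ) = 2π√((2.044×10⁶)³ / 4.904×10¹²).
r³/μ = 1.741×10⁶ s², so T = 2π × 1.320×10³ = 8.291×10³ s.
Converting: 8.291×10³ s ÷ 3600 = 2.303 h.

T ≈ 2.30 h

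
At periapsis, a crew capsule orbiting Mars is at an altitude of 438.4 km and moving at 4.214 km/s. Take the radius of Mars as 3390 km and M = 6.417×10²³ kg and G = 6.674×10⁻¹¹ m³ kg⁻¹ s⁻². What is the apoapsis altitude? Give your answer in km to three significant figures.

μ = GM = 6.674×10⁻¹¹ × 6.417×10²³ = 4.283×10¹³ m³/s².
r_p = 3390 + 438.4 = 3828.4 km = 3.828×10⁶ m.
Specific energy ε = v²/2 − μ/r = -2.308×10⁶ J/kg, so a = −μ/(2ε) = 9.279×10⁶ m.
The apsides satisfy r_p + r_a = 2a, so the apoapsis radius is 2a − r_p = 1.473×10⁷ m = 14729 km.
Apoapsis altitude = 14729 − 3390 = 11339 km.

apoapsis altitude ≈ 11300 km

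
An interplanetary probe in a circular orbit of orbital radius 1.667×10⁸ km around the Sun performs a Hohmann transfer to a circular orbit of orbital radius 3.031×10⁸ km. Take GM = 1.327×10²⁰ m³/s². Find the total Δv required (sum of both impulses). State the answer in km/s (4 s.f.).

r₁ = 1.667×10⁸ km = 1.667×10¹¹ m.
r₂ = 3.031×10⁸ km = 3.031×10¹¹ m.
Transfer ellipse a_t = (r₁ + r₂)/2 = 2.349×10¹¹ m.
At r₁: circular v_c1 = √(μ/r₁) = 28210 m/s; transfer-perihelion v_p = √[μ(2/r₁ − 1/a_t)] = 32050 m/s.
Δv₁ = v_p − v_c1 = 3835 m/s.
At r₂: circular v_c2 = √(μ/r₂) = 20920 m/s; transfer-aphelion v_a = √[μ(2/r₂ − 1/a_t)] = 17630 m/s.
Δv₂ = v_c2 − v_a = 3297 m/s.
Total Δv = Δv₁ + Δv₂ = 7132 m/s = 7.132 km/s.

Δv_total ≈ 7.132 km/s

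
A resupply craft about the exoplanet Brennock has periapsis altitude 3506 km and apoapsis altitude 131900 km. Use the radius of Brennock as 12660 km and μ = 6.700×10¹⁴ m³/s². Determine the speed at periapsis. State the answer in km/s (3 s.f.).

r_p = 12660 + 3506 = 16166 km = 1.6166×10⁷ m.
r_a = 12660 + 131900 = 144560 km = 1.4456×10⁸ m.
Semi-major axis a = (r_p + r_a)/2 = 80363 km = 8.036×10⁷ m.
Vis-viva: v² = μ(2/r − 1/a) = 6.700×10¹⁴ × (1.237×10⁻⁷ − 1.244×10⁻⁸) = 7.455×10⁷ m²/s².
v = 8634 m/s = 8.634 km/s.

v ≈ 8.63 km/s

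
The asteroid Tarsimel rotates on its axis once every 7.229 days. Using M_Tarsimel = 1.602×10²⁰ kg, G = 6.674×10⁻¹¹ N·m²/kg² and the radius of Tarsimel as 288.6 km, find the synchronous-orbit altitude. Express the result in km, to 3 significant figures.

h_sync ≈ 4440 km

μ = GM = 6.674×10⁻¹¹ × 1.602×10²⁰ = 1.069×10¹⁰ m³/s².
T = 7.229 days = 6.246×10⁵ s.
A synchronous orbit has period T, so by Kepler's third law a = (μT²/4π²)^(1/3).
μT²/4π² = 1.069×10¹⁰ × (6.246×10⁵)² / 39.48 = 1.057×10²⁰ m³.
a = 4.727×10⁶ m = 4727.4 km.
Altitude h = a − R = 4727.4 − 288.6 = 4438.8 km.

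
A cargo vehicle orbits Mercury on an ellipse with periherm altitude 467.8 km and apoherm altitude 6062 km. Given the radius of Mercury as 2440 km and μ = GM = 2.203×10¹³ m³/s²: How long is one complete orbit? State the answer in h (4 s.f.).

r_p = 2440 + 467.8 = 2907.8 km = 2.9078×10⁶ m.
r_a = 2440 + 6062 = 8502.0 km = 8.5020×10⁶ m.
Semi-major axis a = (r_p + r_a)/2 = (2907.8 + 8502.0)/2 = 5704.9 km = 5.705×10⁶ m.
By Kepler's third law T = 2π√(a³/μ) = 2π × 2.903×10³ = 1.824×10⁴ s.
= 5.067 h.

T ≈ 5.067 h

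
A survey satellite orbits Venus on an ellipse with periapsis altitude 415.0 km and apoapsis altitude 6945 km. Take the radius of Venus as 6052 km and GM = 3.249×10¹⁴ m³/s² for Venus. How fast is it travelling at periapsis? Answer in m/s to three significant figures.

r_p = 6052 + 415.0 = 6467.0 km = 6.4670×10⁶ m.
r_a = 6052 + 6945 = 12997 km = 1.2997×10⁷ m.
Semi-major axis a = (r_p + r_a)/2 = 9732.0 km = 9.732×10⁶ m.
Vis-viva: v² = μ(2/r − 1/a) = 3.249×10¹⁴ × (3.093×10⁻⁷ − 1.028×10⁻⁷) = 6.709×10⁷ m²/s².
v = 8191 m/s.

v ≈ 8190 m/s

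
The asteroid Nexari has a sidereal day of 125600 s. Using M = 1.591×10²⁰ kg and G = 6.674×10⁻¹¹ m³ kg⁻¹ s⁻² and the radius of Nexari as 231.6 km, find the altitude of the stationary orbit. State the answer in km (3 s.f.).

h_sync ≈ 1390 km

μ = GM = 6.674×10⁻¹¹ × 1.591×10²⁰ = 1.062×10¹⁰ m³/s².
A synchronous orbit has period T, so by Kepler's third law a = (μT²/4π²)^(1/3).
μT²/4π² = 1.062×10¹⁰ × (1.256×10⁵)² / 39.48 = 4.243×10¹⁸ m³.
a = 1.619×10⁶ m = 1618.9 km.
Altitude h = a − R = 1618.9 − 231.6 = 1387.3 km.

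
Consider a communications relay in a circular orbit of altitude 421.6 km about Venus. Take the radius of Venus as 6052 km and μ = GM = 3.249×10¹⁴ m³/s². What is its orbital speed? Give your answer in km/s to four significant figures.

v ≈ 7.084 km/s

r = 6052 + 421.6 = 6473.6 km = 6.4736×10⁶ m.
For a circular orbit v = √(μ/r) = √(3.249×10¹⁴ / 6.474×10⁶) = √(5.019×10⁷) = 7084 m/s.
That is 7.084 km/s.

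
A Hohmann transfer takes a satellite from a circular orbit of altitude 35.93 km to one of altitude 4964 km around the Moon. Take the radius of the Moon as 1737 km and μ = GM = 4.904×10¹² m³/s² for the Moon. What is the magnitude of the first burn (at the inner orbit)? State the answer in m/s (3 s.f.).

Δv ≈ 428 m/s

r₁ = 1737 + 35.93 = 1772.9 km = 1.7729×10⁶ m.
r₂ = 1737 + 4964 = 6701.0 km = 6.7010×10⁶ m.
Transfer ellipse a_t = (r₁ + r₂)/2 = 4.237×10⁶ m.
At r₁: circular v_c1 = √(μ/r₁) = 1663 m/s; transfer-perilune v_p = √[μ(2/r₁ − 1/a_t)] = 2092 m/s.
Δv₁ = v_p − v_c1 = 428.4 m/s.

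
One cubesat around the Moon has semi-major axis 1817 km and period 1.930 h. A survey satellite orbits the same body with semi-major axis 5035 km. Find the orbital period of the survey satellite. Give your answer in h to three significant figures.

T₂ ≈ 8.90 h

Kepler's third law: T² ∝ a³, so T₂ = T₁ (a₂/a₁)^(3/2).
a₂/a₁ = 2.771, (a₂/a₁)^(3/2) = 4.613.
T₂ = 1.930 × 4.613 = 8.903 h.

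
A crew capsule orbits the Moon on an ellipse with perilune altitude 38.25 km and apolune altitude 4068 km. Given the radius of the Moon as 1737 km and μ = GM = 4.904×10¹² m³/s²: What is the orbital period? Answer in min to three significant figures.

r_p = 1737 + 38.25 = 1775.2 km = 1.7752×10⁶ m.
r_a = 1737 + 4068 = 5805.0 km = 5.8050×10⁶ m.
Semi-major axis a = (r_p + r_a)/2 = (1775.2 + 5805.0)/2 = 3790.1 km = 3.790×10⁶ m.
By Kepler's third law T = 2π√(a³/μ) = 2π × 3.332×10³ = 2.094×10⁴ s.
= 348.9 min.

T ≈ 349 min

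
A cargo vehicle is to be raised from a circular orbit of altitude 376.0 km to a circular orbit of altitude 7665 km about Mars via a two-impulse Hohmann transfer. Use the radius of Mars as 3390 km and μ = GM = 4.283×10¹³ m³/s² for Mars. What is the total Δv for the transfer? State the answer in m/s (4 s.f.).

r₁ = 3390 + 376.0 = 3766.0 km = 3.7660×10⁶ m.
r₂ = 3390 + 7665 = 11055 km = 1.1055×10⁷ m.
Transfer ellipse a_t = (r₁ + r₂)/2 = 7.410×10⁶ m.
At r₁: circular v_c1 = √(μ/r₁) = 3372 m/s; transfer-periapsis v_p = √[μ(2/r₁ − 1/a_t)] = 4119 m/s.
Δv₁ = v_p − v_c1 = 746.6 m/s.
At r₂: circular v_c2 = √(μ/r₂) = 1968 m/s; transfer-apoapsis v_a = √[μ(2/r₂ − 1/a_t)] = 1403 m/s.
Δv₂ = v_c2 − v_a = 565.1 m/s.
Total Δv = Δv₁ + Δv₂ = 1312 m/s.

Δv_total ≈ 1312 m/s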